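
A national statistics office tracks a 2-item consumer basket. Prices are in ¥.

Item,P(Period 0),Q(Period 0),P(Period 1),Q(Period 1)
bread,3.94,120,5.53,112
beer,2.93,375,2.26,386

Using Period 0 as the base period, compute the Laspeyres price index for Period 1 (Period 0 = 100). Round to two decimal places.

96.15

Laspeyres price index uses base-period quantities as weights.
ΣP(Period 1)·Q(Period 0) = 5.53×120 + 2.26×375 = 663.6 + 847.5 = 1511.1
ΣP(Period 0)·Q(Period 0) = 3.94×120 + 2.93×375 = 472.8 + 1098.75 = 1571.55
Index = 1511.1 / 1571.55 × 100 = 96.1535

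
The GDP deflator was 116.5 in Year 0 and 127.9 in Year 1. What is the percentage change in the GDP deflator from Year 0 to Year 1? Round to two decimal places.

Change = (127.9 − 116.5) / 116.5 × 100
       = 11.4 / 116.5 × 100 = 9.7854%

9.79%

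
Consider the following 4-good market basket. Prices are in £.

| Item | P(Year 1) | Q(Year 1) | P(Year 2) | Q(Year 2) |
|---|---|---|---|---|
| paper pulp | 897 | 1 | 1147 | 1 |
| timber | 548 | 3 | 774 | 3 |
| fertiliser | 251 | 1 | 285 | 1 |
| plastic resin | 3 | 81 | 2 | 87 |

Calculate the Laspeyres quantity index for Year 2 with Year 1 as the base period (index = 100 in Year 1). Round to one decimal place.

Laspeyres quantity index uses base-period prices as weights.
ΣP(Year 1)·Q(Year 2) = 897×1 + 548×3 + 251×1 + 3×87 = 897 + 1644 + 251 + 261 = 3053
ΣP(Year 1)·Q(Year 1) = 897×1 + 548×3 + 251×1 + 3×81 = 897 + 1644 + 251 + 243 = 3035
Index = 3053 / 3035 × 100 = 100.5931

100.6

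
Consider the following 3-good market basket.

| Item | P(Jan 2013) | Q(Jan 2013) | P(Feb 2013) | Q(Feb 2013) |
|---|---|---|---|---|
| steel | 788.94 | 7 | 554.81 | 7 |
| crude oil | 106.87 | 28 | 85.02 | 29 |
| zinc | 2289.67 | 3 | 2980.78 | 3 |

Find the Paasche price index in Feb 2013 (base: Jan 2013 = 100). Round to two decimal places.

98.71

Paasche price index uses current-period quantities as weights.
ΣP(Feb 2013)·Q(Feb 2013) = 554.81×7 + 85.02×29 + 2980.78×3 = 3883.67 + 2465.58 + 8942.34 = 15291.59
ΣP(Jan 2013)·Q(Feb 2013) = 788.94×7 + 106.87×29 + 2289.67×3 = 5522.58 + 3099.23 + 6869.01 = 15490.82
Index = 15291.59 / 15490.82 × 100 = 98.7139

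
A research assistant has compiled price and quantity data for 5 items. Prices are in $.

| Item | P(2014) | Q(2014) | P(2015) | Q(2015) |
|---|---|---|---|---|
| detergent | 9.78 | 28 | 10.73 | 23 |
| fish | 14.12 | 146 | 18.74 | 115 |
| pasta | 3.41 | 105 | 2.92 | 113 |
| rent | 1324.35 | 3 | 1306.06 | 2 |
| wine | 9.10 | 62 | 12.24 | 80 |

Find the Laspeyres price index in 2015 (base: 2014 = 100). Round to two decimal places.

110.92

Laspeyres price index uses base-period quantities as weights.
ΣP(2015)·Q(2014) = 10.73×28 + 18.74×146 + 2.92×105 + 1306.06×3 + 12.24×62 = 300.44 + 2736.04 + 306.6 + 3918.18 + 758.88 = 8020.14
ΣP(2014)·Q(2014) = 9.78×28 + 14.12×146 + 3.41×105 + 1324.35×3 + 9.10×62 = 273.84 + 2061.52 + 358.05 + 3973.05 + 564.2 = 7230.66
Index = 8020.14 / 7230.66 × 100 = 110.9185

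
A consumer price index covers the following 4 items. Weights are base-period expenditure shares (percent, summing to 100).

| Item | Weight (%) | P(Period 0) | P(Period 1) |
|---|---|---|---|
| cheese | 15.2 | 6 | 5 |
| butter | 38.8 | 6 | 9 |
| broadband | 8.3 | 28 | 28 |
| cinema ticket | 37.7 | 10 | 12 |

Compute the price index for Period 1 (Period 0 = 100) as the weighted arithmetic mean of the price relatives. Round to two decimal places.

124.41

cheese: 15.2 × (5/6) = 15.2 × 0.833333 = 12.6667
butter: 38.8 × (9/6) = 38.8 × 1.500000 = 58.2000
broadband: 8.3 × (28/28) = 8.3 × 1.000000 = 8.3000
cinema ticket: 37.7 × (12/10) = 37.7 × 1.200000 = 45.2400
Index = Σ wᵢ·(p₁ᵢ/p₀ᵢ) = 12.6667 + 58.2000 + 8.3000 + 45.2400 = 124.4067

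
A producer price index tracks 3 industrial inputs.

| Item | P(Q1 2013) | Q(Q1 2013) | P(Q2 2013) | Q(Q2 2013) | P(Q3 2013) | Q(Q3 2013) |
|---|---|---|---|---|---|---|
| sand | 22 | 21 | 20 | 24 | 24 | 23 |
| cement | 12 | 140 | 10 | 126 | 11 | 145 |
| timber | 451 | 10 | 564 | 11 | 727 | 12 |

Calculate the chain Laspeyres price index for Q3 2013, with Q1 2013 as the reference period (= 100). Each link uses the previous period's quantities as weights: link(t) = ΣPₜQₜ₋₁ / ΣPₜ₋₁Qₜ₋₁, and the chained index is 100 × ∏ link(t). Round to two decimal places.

Link Q1 2013→Q2 2013:
ΣP(Q2 2013)Q(Q1 2013) = 20×21 + 10×140 + 564×10 = 420 + 1400 + 5640 = 7460
ΣP(Q1 2013)Q(Q1 2013) = 22×21 + 12×140 + 451×10 = 462 + 1680 + 4510 = 6652
link = 7460/6652 = 1.121467
Link Q2 2013→Q3 2013:
ΣP(Q3 2013)Q(Q2 2013) = 24×24 + 11×126 + 727×11 = 576 + 1386 + 7997 = 9959
ΣP(Q2 2013)Q(Q2 2013) = 20×24 + 10×126 + 564×11 = 480 + 1260 + 6204 = 7944
link = 9959/7944 = 1.253651
Chained index = 100 × 1.121467 × 1.253651 = 140.5928

140.59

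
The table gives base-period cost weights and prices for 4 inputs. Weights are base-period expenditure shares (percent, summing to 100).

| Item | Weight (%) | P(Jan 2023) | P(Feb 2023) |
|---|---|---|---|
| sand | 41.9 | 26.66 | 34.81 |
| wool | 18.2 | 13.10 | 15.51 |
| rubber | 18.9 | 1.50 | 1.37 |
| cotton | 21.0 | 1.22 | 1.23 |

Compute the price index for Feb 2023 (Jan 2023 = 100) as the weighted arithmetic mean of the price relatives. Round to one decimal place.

114.7

sand: 41.9 × (34.81/26.66) = 41.9 × 1.305701 = 54.7089
wool: 18.2 × (15.51/13.10) = 18.2 × 1.183969 = 21.5482
rubber: 18.9 × (1.37/1.50) = 18.9 × 0.913333 = 17.2620
cotton: 21.0 × (1.23/1.22) = 21.0 × 1.008197 = 21.1721
Index = Σ wᵢ·(p₁ᵢ/p₀ᵢ) = 54.7089 + 21.5482 + 17.2620 + 21.1721 = 114.6913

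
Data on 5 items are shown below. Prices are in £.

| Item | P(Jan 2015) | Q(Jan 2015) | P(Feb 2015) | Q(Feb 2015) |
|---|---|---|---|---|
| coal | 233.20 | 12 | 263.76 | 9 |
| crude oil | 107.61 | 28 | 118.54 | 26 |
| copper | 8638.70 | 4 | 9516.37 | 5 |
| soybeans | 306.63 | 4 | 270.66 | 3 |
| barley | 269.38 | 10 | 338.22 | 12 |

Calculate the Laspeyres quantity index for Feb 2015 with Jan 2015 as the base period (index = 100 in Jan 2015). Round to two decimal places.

117.96

Laspeyres quantity index uses base-period prices as weights.
ΣP(Jan 2015)·Q(Feb 2015) = 233.20×9 + 107.61×26 + 8638.70×5 + 306.63×3 + 269.38×12 = 2098.8 + 2797.86 + 43193.5 + 919.89 + 3232.56 = 52242.61
ΣP(Jan 2015)·Q(Jan 2015) = 233.20×12 + 107.61×28 + 8638.70×4 + 306.63×4 + 269.38×10 = 2798.4 + 3013.08 + 34554.8 + 1226.52 + 2693.8 = 44286.6
Index = 52242.61 / 44286.6 × 100 = 117.9648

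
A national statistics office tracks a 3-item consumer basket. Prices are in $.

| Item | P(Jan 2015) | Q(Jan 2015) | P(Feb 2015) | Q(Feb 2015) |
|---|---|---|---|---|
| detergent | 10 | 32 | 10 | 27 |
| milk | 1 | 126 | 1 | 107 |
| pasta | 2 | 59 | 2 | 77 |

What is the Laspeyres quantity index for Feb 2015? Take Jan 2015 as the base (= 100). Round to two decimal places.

Laspeyres quantity index uses base-period prices as weights.
ΣP(Jan 2015)·Q(Feb 2015) = 10×27 + 1×107 + 2×77 = 270 + 107 + 154 = 531
ΣP(Jan 2015)·Q(Jan 2015) = 10×32 + 1×126 + 2×59 = 320 + 126 + 118 = 564
Index = 531 / 564 × 100 = 94.1489

94.15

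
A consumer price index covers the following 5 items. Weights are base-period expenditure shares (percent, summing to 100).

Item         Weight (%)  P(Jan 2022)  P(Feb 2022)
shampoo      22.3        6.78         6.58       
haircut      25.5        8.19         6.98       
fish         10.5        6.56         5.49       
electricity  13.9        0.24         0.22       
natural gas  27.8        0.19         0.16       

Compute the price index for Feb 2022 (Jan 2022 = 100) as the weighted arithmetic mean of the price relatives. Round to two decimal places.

88.31

shampoo: 22.3 × (6.58/6.78) = 22.3 × 0.970501 = 21.6422
haircut: 25.5 × (6.98/8.19) = 25.5 × 0.852259 = 21.7326
fish: 10.5 × (5.49/6.56) = 10.5 × 0.836890 = 8.7873
electricity: 13.9 × (0.22/0.24) = 13.9 × 0.916667 = 12.7417
natural gas: 27.8 × (0.16/0.19) = 27.8 × 0.842105 = 23.4105
Index = Σ wᵢ·(p₁ᵢ/p₀ᵢ) = 21.6422 + 21.7326 + 8.7873 + 12.7417 + 23.4105 = 88.3143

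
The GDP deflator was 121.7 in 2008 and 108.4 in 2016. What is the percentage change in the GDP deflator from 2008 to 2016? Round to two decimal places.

Change = (108.4 − 121.7) / 121.7 × 100
       = -13.3 / 121.7 × 100 = -10.9285%

-10.93%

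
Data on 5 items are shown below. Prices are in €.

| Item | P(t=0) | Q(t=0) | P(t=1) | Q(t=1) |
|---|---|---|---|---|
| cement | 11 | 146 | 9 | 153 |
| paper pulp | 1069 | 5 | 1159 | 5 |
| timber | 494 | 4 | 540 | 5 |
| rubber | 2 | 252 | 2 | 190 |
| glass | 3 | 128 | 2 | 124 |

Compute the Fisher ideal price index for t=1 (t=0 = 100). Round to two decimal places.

Laspeyres component (base-period weights):
ΣP(t=1)Q(t=0) = 9×146 + 1159×5 + 540×4 + 2×252 + 2×128 = 1314 + 5795 + 2160 + 504 + 256 = 10029
ΣP(t=0)Q(t=0) = 11×146 + 1069×5 + 494×4 + 2×252 + 3×128 = 1606 + 5345 + 1976 + 504 + 384 = 9815
L = 10029 / 9815 × 100 = 102.1803
Paasche component (current-period weights):
ΣP(t=1)Q(t=1) = 9×153 + 1159×5 + 540×5 + 2×190 + 2×124 = 1377 + 5795 + 2700 + 380 + 248 = 10500
ΣP(t=0)Q(t=1) = 11×153 + 1069×5 + 494×5 + 2×190 + 3×124 = 1683 + 5345 + 2470 + 380 + 372 = 10250
P = 10500 / 10250 × 100 = 102.4390
Fisher = √(L × P) = √(102.1803 × 102.4390) = 102.3096

102.31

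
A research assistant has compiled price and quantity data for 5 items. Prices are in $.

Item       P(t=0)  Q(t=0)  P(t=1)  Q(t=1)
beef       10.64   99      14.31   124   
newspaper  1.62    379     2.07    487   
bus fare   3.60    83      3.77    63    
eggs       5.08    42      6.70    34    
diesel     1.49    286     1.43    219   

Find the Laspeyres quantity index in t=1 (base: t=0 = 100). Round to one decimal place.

Laspeyres quantity index uses base-period prices as weights.
ΣP(t=0)·Q(t=1) = 10.64×124 + 1.62×487 + 3.60×63 + 5.08×34 + 1.49×219 = 1319.36 + 788.94 + 226.8 + 172.72 + 326.31 = 2834.13
ΣP(t=0)·Q(t=0) = 10.64×99 + 1.62×379 + 3.60×83 + 5.08×42 + 1.49×286 = 1053.36 + 613.98 + 298.8 + 213.36 + 426.14 = 2605.64
Index = 2834.13 / 2605.64 × 100 = 108.7691

108.8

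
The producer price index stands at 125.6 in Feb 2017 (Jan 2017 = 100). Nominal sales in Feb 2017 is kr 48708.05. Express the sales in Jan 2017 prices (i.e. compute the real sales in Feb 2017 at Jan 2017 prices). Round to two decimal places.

Real = Nominal ÷ (Index/100) = 48708.05 ÷ (125.6/100)
     = 48708.05 ÷ 1.256 = 38780.2946

38780.29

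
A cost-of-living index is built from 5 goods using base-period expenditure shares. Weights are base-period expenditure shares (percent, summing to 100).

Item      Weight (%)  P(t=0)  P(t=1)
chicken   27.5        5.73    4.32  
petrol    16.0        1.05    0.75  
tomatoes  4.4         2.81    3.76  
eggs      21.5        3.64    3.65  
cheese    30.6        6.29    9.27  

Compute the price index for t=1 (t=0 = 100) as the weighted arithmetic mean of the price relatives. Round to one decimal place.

104.7

chicken: 27.5 × (4.32/5.73) = 27.5 × 0.753927 = 20.7330
petrol: 16.0 × (0.75/1.05) = 16.0 × 0.714286 = 11.4286
tomatoes: 4.4 × (3.76/2.81) = 4.4 × 1.338078 = 5.8875
eggs: 21.5 × (3.65/3.64) = 21.5 × 1.002747 = 21.5591
cheese: 30.6 × (9.27/6.29) = 30.6 × 1.473768 = 45.0973
Index = Σ wᵢ·(p₁ᵢ/p₀ᵢ) = 20.7330 + 11.4286 + 5.8875 + 21.5591 + 45.0973 = 104.7055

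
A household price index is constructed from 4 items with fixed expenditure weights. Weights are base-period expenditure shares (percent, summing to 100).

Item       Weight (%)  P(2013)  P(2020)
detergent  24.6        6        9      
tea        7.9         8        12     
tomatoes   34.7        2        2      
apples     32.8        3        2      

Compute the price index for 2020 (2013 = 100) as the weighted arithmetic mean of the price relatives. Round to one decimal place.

detergent: 24.6 × (9/6) = 24.6 × 1.500000 = 36.9000
tea: 7.9 × (12/8) = 7.9 × 1.500000 = 11.8500
tomatoes: 34.7 × (2/2) = 34.7 × 1.000000 = 34.7000
apples: 32.8 × (2/3) = 32.8 × 0.666667 = 21.8667
Index = Σ wᵢ·(p₁ᵢ/p₀ᵢ) = 36.9000 + 11.8500 + 34.7000 + 21.8667 = 105.3167

105.3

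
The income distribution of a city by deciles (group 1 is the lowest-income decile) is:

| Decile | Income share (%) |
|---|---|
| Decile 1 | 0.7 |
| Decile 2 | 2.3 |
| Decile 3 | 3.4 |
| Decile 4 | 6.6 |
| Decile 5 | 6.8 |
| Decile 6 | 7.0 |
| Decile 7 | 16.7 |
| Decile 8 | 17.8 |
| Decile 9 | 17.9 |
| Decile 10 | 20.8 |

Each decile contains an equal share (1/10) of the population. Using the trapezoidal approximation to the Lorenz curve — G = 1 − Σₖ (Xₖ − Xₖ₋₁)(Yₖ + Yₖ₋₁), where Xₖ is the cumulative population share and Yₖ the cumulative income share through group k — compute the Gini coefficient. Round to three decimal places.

0.393

Cumulative income shares Yₖ: 0.0070, 0.0300, 0.0640, 0.1300, 0.1980, 0.2680, 0.4350, 0.6130, 0.7920, 1.0000
Σ (Xₖ−Xₖ₋₁)(Yₖ+Yₖ₋₁) = (1/10)(0.0070+0.0000) + (1/10)(0.0300+0.0070) + (1/10)(0.0640+0.0300) + (1/10)(0.1300+0.0640) + (1/10)(0.1980+0.1300) + (1/10)(0.2680+0.1980) + (1/10)(0.4350+0.2680) + (1/10)(0.6130+0.4350) + (1/10)(0.7920+0.6130) + (1/10)(1.0000+0.7920)
  = 0.0007 + 0.0037 + 0.0094 + 0.0194 + 0.0328 + 0.0466 + 0.0703 + 0.1048 + 0.1405 + 0.1792 = 0.6074
G = 1 − 0.6074 = 0.3926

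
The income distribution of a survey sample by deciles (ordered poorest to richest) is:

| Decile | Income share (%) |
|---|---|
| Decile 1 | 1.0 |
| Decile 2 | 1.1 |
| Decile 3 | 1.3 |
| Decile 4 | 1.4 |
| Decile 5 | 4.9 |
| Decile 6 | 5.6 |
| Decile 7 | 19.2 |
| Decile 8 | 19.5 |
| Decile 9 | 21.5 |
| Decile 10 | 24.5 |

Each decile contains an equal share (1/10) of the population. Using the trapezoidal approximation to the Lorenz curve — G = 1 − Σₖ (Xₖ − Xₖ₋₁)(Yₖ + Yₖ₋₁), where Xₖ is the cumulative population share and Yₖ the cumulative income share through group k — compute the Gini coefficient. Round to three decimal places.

Cumulative income shares Yₖ: 0.0100, 0.0210, 0.0340, 0.0480, 0.0970, 0.1530, 0.3450, 0.5400, 0.7550, 1.0000
Σ (Xₖ−Xₖ₋₁)(Yₖ+Yₖ₋₁) = (1/10)(0.0100+0.0000) + (1/10)(0.0210+0.0100) + (1/10)(0.0340+0.0210) + (1/10)(0.0480+0.0340) + (1/10)(0.0970+0.0480) + (1/10)(0.1530+0.0970) + (1/10)(0.3450+0.1530) + (1/10)(0.5400+0.3450) + (1/10)(0.7550+0.5400) + (1/10)(1.0000+0.7550)
  = 0.0010 + 0.0031 + 0.0055 + 0.0082 + 0.0145 + 0.0250 + 0.0498 + 0.0885 + 0.1295 + 0.1755 = 0.5006
G = 1 − 0.5006 = 0.4994

0.499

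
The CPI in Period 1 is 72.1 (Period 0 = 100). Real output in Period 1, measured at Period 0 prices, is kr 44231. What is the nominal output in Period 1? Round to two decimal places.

Nominal = Real × (Index/100) = 44231 × (72.1/100)
        = 44231 × 0.721 = 31890.5510

31890.55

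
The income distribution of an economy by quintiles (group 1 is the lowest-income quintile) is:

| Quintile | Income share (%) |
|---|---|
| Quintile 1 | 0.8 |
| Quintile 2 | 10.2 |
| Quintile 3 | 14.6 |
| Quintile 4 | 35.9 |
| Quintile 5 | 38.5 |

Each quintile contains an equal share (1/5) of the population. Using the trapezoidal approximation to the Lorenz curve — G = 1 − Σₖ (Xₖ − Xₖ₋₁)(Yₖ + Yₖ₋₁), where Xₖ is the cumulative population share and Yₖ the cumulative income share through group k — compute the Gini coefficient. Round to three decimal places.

Cumulative income shares Yₖ: 0.0080, 0.1100, 0.2560, 0.6150, 1.0000
Σ (Xₖ−Xₖ₋₁)(Yₖ+Yₖ₋₁) = (1/5)(0.0080+0.0000) + (1/5)(0.1100+0.0080) + (1/5)(0.2560+0.1100) + (1/5)(0.6150+0.2560) + (1/5)(1.0000+0.6150)
  = 0.0016 + 0.0236 + 0.0732 + 0.1742 + 0.3230 = 0.5956
G = 1 − 0.5956 = 0.4044

0.404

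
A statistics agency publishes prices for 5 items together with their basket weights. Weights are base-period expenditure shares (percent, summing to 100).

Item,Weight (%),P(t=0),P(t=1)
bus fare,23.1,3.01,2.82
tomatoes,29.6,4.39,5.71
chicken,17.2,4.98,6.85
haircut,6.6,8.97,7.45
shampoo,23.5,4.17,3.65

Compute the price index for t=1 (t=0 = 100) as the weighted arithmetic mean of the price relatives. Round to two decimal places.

109.85

bus fare: 23.1 × (2.82/3.01) = 23.1 × 0.936877 = 21.6419
tomatoes: 29.6 × (5.71/4.39) = 29.6 × 1.300683 = 38.5002
chicken: 17.2 × (6.85/4.98) = 17.2 × 1.375502 = 23.6586
haircut: 6.6 × (7.45/8.97) = 6.6 × 0.830546 = 5.4816
shampoo: 23.5 × (3.65/4.17) = 23.5 × 0.875300 = 20.5695
Index = Σ wᵢ·(p₁ᵢ/p₀ᵢ) = 21.6419 + 38.5002 + 23.6586 + 5.4816 + 20.5695 = 109.8519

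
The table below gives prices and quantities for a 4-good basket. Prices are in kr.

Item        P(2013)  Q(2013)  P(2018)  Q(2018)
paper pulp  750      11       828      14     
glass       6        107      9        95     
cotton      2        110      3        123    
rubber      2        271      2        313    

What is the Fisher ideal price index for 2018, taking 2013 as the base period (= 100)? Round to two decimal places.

112.96

Laspeyres component (base-period weights):
ΣP(2018)Q(2013) = 828×11 + 9×107 + 3×110 + 2×271 = 9108 + 963 + 330 + 542 = 10943
ΣP(2013)Q(2013) = 750×11 + 6×107 + 2×110 + 2×271 = 8250 + 642 + 220 + 542 = 9654
L = 10943 / 9654 × 100 = 113.3520
Paasche component (current-period weights):
ΣP(2018)Q(2018) = 828×14 + 9×95 + 3×123 + 2×313 = 11592 + 855 + 369 + 626 = 13442
ΣP(2013)Q(2018) = 750×14 + 6×95 + 2×123 + 2×313 = 10500 + 570 + 246 + 626 = 11942
P = 13442 / 11942 × 100 = 112.5607
Fisher = √(L × P) = √(113.3520 × 112.5607) = 112.9557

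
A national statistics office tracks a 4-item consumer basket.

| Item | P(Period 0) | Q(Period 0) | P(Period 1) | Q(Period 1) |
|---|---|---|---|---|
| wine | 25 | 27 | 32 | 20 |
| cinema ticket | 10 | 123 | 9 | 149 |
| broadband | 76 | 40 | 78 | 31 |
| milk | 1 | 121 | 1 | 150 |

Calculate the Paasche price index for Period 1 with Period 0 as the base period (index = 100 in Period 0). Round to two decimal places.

101.18

Paasche price index uses current-period quantities as weights.
ΣP(Period 1)·Q(Period 1) = 32×20 + 9×149 + 78×31 + 1×150 = 640 + 1341 + 2418 + 150 = 4549
ΣP(Period 0)·Q(Period 1) = 25×20 + 10×149 + 76×31 + 1×150 = 500 + 1490 + 2356 + 150 = 4496
Index = 4549 / 4496 × 100 = 101.1788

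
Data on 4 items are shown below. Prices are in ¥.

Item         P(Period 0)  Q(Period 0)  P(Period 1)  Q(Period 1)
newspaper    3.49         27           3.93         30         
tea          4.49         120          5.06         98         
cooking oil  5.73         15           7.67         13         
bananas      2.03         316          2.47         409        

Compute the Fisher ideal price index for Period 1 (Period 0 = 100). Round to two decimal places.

Laspeyres component (base-period weights):
ΣP(Period 1)Q(Period 0) = 3.93×27 + 5.06×120 + 7.67×15 + 2.47×316 = 106.11 + 607.2 + 115.05 + 780.52 = 1608.88
ΣP(Period 0)Q(Period 0) = 3.49×27 + 4.49×120 + 5.73×15 + 2.03×316 = 94.23 + 538.8 + 85.95 + 641.48 = 1360.46
L = 1608.88 / 1360.46 × 100 = 118.2600
Paasche component (current-period weights):
ΣP(Period 1)Q(Period 1) = 3.93×30 + 5.06×98 + 7.67×13 + 2.47×409 = 117.9 + 495.88 + 99.71 + 1010.23 = 1723.72
ΣP(Period 0)Q(Period 1) = 3.49×30 + 4.49×98 + 5.73×13 + 2.03×409 = 104.7 + 440.02 + 74.49 + 830.27 = 1449.48
P = 1723.72 / 1449.48 × 100 = 118.9199
Fisher = √(L × P) = √(118.2600 × 118.9199) = 118.5895

118.59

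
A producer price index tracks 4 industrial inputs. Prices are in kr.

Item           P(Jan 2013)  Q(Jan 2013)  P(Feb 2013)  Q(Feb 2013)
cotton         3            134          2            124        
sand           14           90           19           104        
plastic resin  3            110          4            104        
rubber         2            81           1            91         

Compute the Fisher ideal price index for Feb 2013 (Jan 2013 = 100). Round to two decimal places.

116.81

Laspeyres component (base-period weights):
ΣP(Feb 2013)Q(Jan 2013) = 2×134 + 19×90 + 4×110 + 1×81 = 268 + 1710 + 440 + 81 = 2499
ΣP(Jan 2013)Q(Jan 2013) = 3×134 + 14×90 + 3×110 + 2×81 = 402 + 1260 + 330 + 162 = 2154
L = 2499 / 2154 × 100 = 116.0167
Paasche component (current-period weights):
ΣP(Feb 2013)Q(Feb 2013) = 2×124 + 19×104 + 4×104 + 1×91 = 248 + 1976 + 416 + 91 = 2731
ΣP(Jan 2013)Q(Feb 2013) = 3×124 + 14×104 + 3×104 + 2×91 = 372 + 1456 + 312 + 182 = 2322
P = 2731 / 2322 × 100 = 117.6141
Fisher = √(L × P) = √(116.0167 × 117.6141) = 116.8127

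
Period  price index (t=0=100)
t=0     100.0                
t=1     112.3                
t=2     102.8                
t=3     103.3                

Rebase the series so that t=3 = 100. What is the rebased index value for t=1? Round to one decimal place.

108.7

Rebased(t=1) = 112.3 / 103.3 × 100 = 108.7125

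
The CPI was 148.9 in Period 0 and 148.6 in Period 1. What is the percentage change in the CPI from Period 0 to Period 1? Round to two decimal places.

Change = (148.6 − 148.9) / 148.9 × 100
       = -0.3 / 148.9 × 100 = -0.2015%

-0.20%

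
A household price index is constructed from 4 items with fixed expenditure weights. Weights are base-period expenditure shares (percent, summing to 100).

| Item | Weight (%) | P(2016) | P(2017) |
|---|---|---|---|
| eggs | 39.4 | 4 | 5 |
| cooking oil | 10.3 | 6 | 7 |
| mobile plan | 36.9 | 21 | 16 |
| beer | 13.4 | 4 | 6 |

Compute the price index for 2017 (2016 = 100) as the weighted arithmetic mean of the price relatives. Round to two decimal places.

eggs: 39.4 × (5/4) = 39.4 × 1.250000 = 49.2500
cooking oil: 10.3 × (7/6) = 10.3 × 1.166667 = 12.0167
mobile plan: 36.9 × (16/21) = 36.9 × 0.761905 = 28.1143
beer: 13.4 × (6/4) = 13.4 × 1.500000 = 20.1000
Index = Σ wᵢ·(p₁ᵢ/p₀ᵢ) = 49.2500 + 12.0167 + 28.1143 + 20.1000 = 109.4810

109.48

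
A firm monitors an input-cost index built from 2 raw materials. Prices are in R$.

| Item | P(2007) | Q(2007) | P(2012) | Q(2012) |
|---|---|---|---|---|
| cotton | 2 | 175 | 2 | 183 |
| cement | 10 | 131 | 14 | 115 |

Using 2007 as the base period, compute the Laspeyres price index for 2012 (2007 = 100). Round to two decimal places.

131.57

Laspeyres price index uses base-period quantities as weights.
ΣP(2012)·Q(2007) = 2×175 + 14×131 = 350 + 1834 = 2184
ΣP(2007)·Q(2007) = 2×175 + 10×131 = 350 + 1310 = 1660
Index = 2184 / 1660 × 100 = 131.5663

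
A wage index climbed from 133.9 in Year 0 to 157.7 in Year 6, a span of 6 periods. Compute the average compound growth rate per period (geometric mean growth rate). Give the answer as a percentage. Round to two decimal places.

2.76%

Growth factor = (157.7/133.9)^(1/6) = (1.177745)^(1/6) = 1.027642
Growth rate = 1.027642 − 1 = 0.027642 = 2.7642%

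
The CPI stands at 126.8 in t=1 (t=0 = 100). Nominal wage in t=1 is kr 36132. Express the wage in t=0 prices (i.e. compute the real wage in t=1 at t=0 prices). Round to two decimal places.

Real = Nominal ÷ (Index/100) = 36132 ÷ (126.8/100)
     = 36132 ÷ 1.268 = 28495.2681

28495.27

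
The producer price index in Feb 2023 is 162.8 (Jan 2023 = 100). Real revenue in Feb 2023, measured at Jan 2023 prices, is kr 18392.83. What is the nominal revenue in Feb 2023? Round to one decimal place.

Nominal = Real × (Index/100) = 18392.83 × (162.8/100)
        = 18392.83 × 1.628 = 29943.5272

29943.5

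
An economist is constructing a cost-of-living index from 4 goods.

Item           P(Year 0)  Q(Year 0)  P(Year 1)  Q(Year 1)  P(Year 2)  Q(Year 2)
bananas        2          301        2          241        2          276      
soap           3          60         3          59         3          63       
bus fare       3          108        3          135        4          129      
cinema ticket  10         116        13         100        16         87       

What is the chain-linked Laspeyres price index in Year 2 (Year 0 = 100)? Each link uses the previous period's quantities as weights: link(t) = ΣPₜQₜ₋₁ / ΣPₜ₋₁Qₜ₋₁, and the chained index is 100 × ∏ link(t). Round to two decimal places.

136.58

Link Year 0→Year 1:
ΣP(Year 1)Q(Year 0) = 2×301 + 3×60 + 3×108 + 13×116 = 602 + 180 + 324 + 1508 = 2614
ΣP(Year 0)Q(Year 0) = 2×301 + 3×60 + 3×108 + 10×116 = 602 + 180 + 324 + 1160 = 2266
link = 2614/2266 = 1.153575
Link Year 1→Year 2:
ΣP(Year 2)Q(Year 1) = 2×241 + 3×59 + 4×135 + 16×100 = 482 + 177 + 540 + 1600 = 2799
ΣP(Year 1)Q(Year 1) = 2×241 + 3×59 + 3×135 + 13×100 = 482 + 177 + 405 + 1300 = 2364
link = 2799/2364 = 1.184010
Chained index = 100 × 1.153575 × 1.184010 = 136.5844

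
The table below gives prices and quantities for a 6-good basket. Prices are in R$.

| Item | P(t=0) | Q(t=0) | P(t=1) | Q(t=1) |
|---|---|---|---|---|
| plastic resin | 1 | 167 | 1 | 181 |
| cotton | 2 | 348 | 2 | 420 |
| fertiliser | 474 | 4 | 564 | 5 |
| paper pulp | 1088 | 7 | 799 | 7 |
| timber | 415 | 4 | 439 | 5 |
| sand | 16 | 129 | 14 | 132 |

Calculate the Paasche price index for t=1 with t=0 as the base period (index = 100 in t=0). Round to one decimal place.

88.7

Paasche price index uses current-period quantities as weights.
ΣP(t=1)·Q(t=1) = 1×181 + 2×420 + 564×5 + 799×7 + 439×5 + 14×132 = 181 + 840 + 2820 + 5593 + 2195 + 1848 = 13477
ΣP(t=0)·Q(t=1) = 1×181 + 2×420 + 474×5 + 1088×7 + 415×5 + 16×132 = 181 + 840 + 2370 + 7616 + 2075 + 2112 = 15194
Index = 13477 / 15194 × 100 = 88.6995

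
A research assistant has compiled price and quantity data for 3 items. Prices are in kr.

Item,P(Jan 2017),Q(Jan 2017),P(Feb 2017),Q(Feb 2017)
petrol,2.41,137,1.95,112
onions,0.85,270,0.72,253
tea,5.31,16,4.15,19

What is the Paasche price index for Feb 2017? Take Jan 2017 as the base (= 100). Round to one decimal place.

81.8

Paasche price index uses current-period quantities as weights.
ΣP(Feb 2017)·Q(Feb 2017) = 1.95×112 + 0.72×253 + 4.15×19 = 218.4 + 182.16 + 78.85 = 479.41
ΣP(Jan 2017)·Q(Feb 2017) = 2.41×112 + 0.85×253 + 5.31×19 = 269.92 + 215.05 + 100.89 = 585.86
Index = 479.41 / 585.86 × 100 = 81.8301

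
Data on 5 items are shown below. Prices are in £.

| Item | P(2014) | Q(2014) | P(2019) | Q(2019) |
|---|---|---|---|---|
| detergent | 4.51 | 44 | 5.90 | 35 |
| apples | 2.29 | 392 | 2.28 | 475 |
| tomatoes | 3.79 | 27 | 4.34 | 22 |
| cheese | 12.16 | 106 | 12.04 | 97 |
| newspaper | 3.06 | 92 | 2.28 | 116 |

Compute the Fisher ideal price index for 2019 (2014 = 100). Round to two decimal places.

98.97

Laspeyres component (base-period weights):
ΣP(2019)Q(2014) = 5.90×44 + 2.28×392 + 4.34×27 + 12.04×106 + 2.28×92 = 259.6 + 893.76 + 117.18 + 1276.24 + 209.76 = 2756.54
ΣP(2014)Q(2014) = 4.51×44 + 2.29×392 + 3.79×27 + 12.16×106 + 3.06×92 = 198.44 + 897.68 + 102.33 + 1288.96 + 281.52 = 2768.93
L = 2756.54 / 2768.93 × 100 = 99.5525
Paasche component (current-period weights):
ΣP(2019)Q(2019) = 5.90×35 + 2.28×475 + 4.34×22 + 12.04×97 + 2.28×116 = 206.5 + 1083 + 95.48 + 1167.88 + 264.48 = 2817.34
ΣP(2014)Q(2019) = 4.51×35 + 2.29×475 + 3.79×22 + 12.16×97 + 3.06×116 = 157.85 + 1087.75 + 83.38 + 1179.52 + 354.96 = 2863.46
P = 2817.34 / 2863.46 × 100 = 98.3894
Fisher = √(L × P) = √(99.5525 × 98.3894) = 98.9692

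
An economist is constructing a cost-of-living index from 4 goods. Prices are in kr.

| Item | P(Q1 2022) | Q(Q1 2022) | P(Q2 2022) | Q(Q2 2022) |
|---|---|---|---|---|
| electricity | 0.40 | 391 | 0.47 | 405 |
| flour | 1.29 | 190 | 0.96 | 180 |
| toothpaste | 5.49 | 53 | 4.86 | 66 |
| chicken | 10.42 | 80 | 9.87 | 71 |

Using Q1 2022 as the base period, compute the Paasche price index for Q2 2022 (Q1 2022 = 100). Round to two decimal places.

92.54

Paasche price index uses current-period quantities as weights.
ΣP(Q2 2022)·Q(Q2 2022) = 0.47×405 + 0.96×180 + 4.86×66 + 9.87×71 = 190.35 + 172.8 + 320.76 + 700.77 = 1384.68
ΣP(Q1 2022)·Q(Q2 2022) = 0.40×405 + 1.29×180 + 5.49×66 + 10.42×71 = 162 + 232.2 + 362.34 + 739.82 = 1496.36
Index = 1384.68 / 1496.36 × 100 = 92.5366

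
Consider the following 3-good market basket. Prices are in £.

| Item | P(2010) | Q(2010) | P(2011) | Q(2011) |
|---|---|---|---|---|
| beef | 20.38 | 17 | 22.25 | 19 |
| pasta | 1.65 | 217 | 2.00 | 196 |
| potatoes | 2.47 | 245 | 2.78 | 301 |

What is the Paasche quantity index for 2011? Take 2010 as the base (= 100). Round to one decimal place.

Paasche quantity index uses current-period prices as weights.
ΣP(2011)·Q(2011) = 22.25×19 + 2.00×196 + 2.78×301 = 422.75 + 392 + 836.78 = 1651.53
ΣP(2011)·Q(2010) = 22.25×17 + 2.00×217 + 2.78×245 = 378.25 + 434 + 681.1 = 1493.35
Index = 1651.53 / 1493.35 × 100 = 110.5923

110.6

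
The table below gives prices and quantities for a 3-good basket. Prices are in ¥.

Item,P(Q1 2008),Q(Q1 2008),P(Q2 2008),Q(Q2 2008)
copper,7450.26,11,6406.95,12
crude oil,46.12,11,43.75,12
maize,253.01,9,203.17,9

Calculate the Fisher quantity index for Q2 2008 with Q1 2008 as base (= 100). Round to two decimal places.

Laspeyres component (base-period weights):
ΣP(Q1 2008)Q(Q2 2008) = 7450.26×12 + 46.12×12 + 253.01×9 = 89403.12 + 553.44 + 2277.09 = 92233.65
ΣP(Q1 2008)Q(Q1 2008) = 7450.26×11 + 46.12×11 + 253.01×9 = 81952.86 + 507.32 + 2277.09 = 84737.27
L = 92233.65 / 84737.27 × 100 = 108.8466
Paasche component (current-period weights):
ΣP(Q2 2008)Q(Q2 2008) = 6406.95×12 + 43.75×12 + 203.17×9 = 76883.4 + 525 + 1828.53 = 79236.93
ΣP(Q2 2008)Q(Q1 2008) = 6406.95×11 + 43.75×11 + 203.17×9 = 70476.45 + 481.25 + 1828.53 = 72786.23
P = 79236.93 / 72786.23 × 100 = 108.8625
Fisher = √(L × P) = √(108.8466 × 108.8625) = 108.8546

108.85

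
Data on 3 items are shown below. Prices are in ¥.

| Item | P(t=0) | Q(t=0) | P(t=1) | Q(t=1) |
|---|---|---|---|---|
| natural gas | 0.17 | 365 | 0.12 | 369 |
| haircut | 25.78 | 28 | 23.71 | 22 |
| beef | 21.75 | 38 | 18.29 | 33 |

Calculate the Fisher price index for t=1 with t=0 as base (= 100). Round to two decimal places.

Laspeyres component (base-period weights):
ΣP(t=1)Q(t=0) = 0.12×365 + 23.71×28 + 18.29×38 = 43.8 + 663.88 + 695.02 = 1402.7
ΣP(t=0)Q(t=0) = 0.17×365 + 25.78×28 + 21.75×38 = 62.05 + 721.84 + 826.5 = 1610.39
L = 1402.7 / 1610.39 × 100 = 87.1031
Paasche component (current-period weights):
ΣP(t=1)Q(t=1) = 0.12×369 + 23.71×22 + 18.29×33 = 44.28 + 521.62 + 603.57 = 1169.47
ΣP(t=0)Q(t=1) = 0.17×369 + 25.78×22 + 21.75×33 = 62.73 + 567.16 + 717.75 = 1347.64
P = 1169.47 / 1347.64 × 100 = 86.7791
Fisher = √(L × P) = √(87.1031 × 86.7791) = 86.9410

86.94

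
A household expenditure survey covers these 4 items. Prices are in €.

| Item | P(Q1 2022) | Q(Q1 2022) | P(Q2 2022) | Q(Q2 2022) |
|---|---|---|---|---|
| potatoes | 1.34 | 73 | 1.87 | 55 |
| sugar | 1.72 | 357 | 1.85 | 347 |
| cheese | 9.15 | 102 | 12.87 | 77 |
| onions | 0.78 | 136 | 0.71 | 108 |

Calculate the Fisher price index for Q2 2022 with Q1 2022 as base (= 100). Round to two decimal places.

125.09

Laspeyres component (base-period weights):
ΣP(Q2 2022)Q(Q1 2022) = 1.87×73 + 1.85×357 + 12.87×102 + 0.71×136 = 136.51 + 660.45 + 1312.74 + 96.56 = 2206.26
ΣP(Q1 2022)Q(Q1 2022) = 1.34×73 + 1.72×357 + 9.15×102 + 0.78×136 = 97.82 + 614.04 + 933.3 + 106.08 = 1751.24
L = 2206.26 / 1751.24 × 100 = 125.9827
Paasche component (current-period weights):
ΣP(Q2 2022)Q(Q2 2022) = 1.87×55 + 1.85×347 + 12.87×77 + 0.71×108 = 102.85 + 641.95 + 990.99 + 76.68 = 1812.47
ΣP(Q1 2022)Q(Q2 2022) = 1.34×55 + 1.72×347 + 9.15×77 + 0.78×108 = 73.7 + 596.84 + 704.55 + 84.24 = 1459.33
P = 1812.47 / 1459.33 × 100 = 124.1988
Fisher = √(L × P) = √(125.9827 × 124.1988) = 125.0876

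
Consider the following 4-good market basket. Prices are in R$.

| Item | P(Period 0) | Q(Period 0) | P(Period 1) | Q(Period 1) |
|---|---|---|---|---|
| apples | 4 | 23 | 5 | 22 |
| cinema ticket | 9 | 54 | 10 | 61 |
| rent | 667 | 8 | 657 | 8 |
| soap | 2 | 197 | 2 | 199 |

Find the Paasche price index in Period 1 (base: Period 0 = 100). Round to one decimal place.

Paasche price index uses current-period quantities as weights.
ΣP(Period 1)·Q(Period 1) = 5×22 + 10×61 + 657×8 + 2×199 = 110 + 610 + 5256 + 398 = 6374
ΣP(Period 0)·Q(Period 1) = 4×22 + 9×61 + 667×8 + 2×199 = 88 + 549 + 5336 + 398 = 6371
Index = 6374 / 6371 × 100 = 100.0471

100.0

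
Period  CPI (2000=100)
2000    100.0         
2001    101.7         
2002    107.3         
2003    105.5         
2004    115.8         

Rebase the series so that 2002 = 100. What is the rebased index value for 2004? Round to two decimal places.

Rebased(2004) = 115.8 / 107.3 × 100 = 107.9217

107.92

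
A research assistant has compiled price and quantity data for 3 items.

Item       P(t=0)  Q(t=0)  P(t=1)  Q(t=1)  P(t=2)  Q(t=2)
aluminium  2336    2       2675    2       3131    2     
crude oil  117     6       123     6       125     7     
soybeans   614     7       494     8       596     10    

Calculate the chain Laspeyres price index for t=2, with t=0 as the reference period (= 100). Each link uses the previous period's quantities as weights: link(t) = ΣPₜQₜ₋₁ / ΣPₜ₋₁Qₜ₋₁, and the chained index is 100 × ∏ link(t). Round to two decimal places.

Link t=0→t=1:
ΣP(t=1)Q(t=0) = 2675×2 + 123×6 + 494×7 = 5350 + 738 + 3458 = 9546
ΣP(t=0)Q(t=0) = 2336×2 + 117×6 + 614×7 = 4672 + 702 + 4298 = 9672
link = 9546/9672 = 0.986973
Link t=1→t=2:
ΣP(t=2)Q(t=1) = 3131×2 + 125×6 + 596×8 = 6262 + 750 + 4768 = 11780
ΣP(t=1)Q(t=1) = 2675×2 + 123×6 + 494×8 = 5350 + 738 + 3952 = 10040
link = 11780/10040 = 1.173307
Chained index = 100 × 0.986973 × 1.173307 = 115.8022

115.80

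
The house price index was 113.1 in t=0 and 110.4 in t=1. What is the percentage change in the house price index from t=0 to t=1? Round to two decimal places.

Change = (110.4 − 113.1) / 113.1 × 100
       = -2.7 / 113.1 × 100 = -2.3873%

-2.39%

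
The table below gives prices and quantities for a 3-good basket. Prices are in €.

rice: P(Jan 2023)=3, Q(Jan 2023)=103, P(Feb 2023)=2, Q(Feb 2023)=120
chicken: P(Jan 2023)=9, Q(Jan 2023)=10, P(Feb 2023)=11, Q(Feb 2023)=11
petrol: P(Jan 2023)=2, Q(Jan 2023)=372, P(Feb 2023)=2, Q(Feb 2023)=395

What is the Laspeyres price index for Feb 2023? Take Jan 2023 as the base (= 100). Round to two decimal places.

Laspeyres price index uses base-period quantities as weights.
ΣP(Feb 2023)·Q(Jan 2023) = 2×103 + 11×10 + 2×372 = 206 + 110 + 744 = 1060
ΣP(Jan 2023)·Q(Jan 2023) = 3×103 + 9×10 + 2×372 = 309 + 90 + 744 = 1143
Index = 1060 / 1143 × 100 = 92.7384

92.74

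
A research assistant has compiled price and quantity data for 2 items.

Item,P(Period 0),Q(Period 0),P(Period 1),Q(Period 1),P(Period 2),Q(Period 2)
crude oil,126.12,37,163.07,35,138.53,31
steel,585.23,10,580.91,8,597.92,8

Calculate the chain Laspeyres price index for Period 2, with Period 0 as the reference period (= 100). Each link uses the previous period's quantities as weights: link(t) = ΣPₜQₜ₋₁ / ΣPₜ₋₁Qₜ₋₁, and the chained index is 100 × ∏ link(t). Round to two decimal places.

104.73

Link Period 0→Period 1:
ΣP(Period 1)Q(Period 0) = 163.07×37 + 580.91×10 = 6033.59 + 5809.1 = 11842.69
ΣP(Period 0)Q(Period 0) = 126.12×37 + 585.23×10 = 4666.44 + 5852.3 = 10518.74
link = 11842.69/10518.74 = 1.125866
Link Period 1→Period 2:
ΣP(Period 2)Q(Period 1) = 138.53×35 + 597.92×8 = 4848.55 + 4783.36 = 9631.91
ΣP(Period 1)Q(Period 1) = 163.07×35 + 580.91×8 = 5707.45 + 4647.28 = 10354.73
link = 9631.91/10354.73 = 0.930194
Chained index = 100 × 1.125866 × 0.930194 = 104.7274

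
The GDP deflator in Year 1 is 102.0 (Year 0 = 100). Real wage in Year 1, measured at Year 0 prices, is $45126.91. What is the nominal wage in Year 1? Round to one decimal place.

Nominal = Real × (Index/100) = 45126.91 × (102.0/100)
        = 45126.91 × 1.020 = 46029.4482

46029.4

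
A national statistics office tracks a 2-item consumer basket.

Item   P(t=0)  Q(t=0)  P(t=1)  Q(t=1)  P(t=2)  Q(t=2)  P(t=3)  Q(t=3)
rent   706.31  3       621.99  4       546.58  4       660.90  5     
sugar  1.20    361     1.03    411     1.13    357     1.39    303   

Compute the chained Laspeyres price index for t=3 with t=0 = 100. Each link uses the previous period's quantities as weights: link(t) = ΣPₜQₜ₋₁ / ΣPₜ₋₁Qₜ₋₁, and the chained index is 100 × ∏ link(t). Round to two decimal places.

96.80

Link t=0→t=1:
ΣP(t=1)Q(t=0) = 621.99×3 + 1.03×361 = 1865.97 + 371.83 = 2237.8
ΣP(t=0)Q(t=0) = 706.31×3 + 1.20×361 = 2118.93 + 433.2 = 2552.13
link = 2237.8/2552.13 = 0.876836
Link t=1→t=2:
ΣP(t=2)Q(t=1) = 546.58×4 + 1.13×411 = 2186.32 + 464.43 = 2650.75
ΣP(t=1)Q(t=1) = 621.99×4 + 1.03×411 = 2487.96 + 423.33 = 2911.29
link = 2650.75/2911.29 = 0.910507
Link t=2→t=3:
ΣP(t=3)Q(t=2) = 660.90×4 + 1.39×357 = 2643.6 + 496.23 = 3139.83
ΣP(t=2)Q(t=2) = 546.58×4 + 1.13×357 = 2186.32 + 403.41 = 2589.73
link = 3139.83/2589.73 = 1.212416
Chained index = 100 × 0.876836 × 0.910507 × 1.212416 = 96.7951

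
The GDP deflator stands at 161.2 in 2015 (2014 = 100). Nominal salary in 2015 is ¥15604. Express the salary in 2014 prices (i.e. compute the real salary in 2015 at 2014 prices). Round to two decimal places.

9679.90

Real = Nominal ÷ (Index/100) = 15604 ÷ (161.2/100)
     = 15604 ÷ 1.612 = 9679.9007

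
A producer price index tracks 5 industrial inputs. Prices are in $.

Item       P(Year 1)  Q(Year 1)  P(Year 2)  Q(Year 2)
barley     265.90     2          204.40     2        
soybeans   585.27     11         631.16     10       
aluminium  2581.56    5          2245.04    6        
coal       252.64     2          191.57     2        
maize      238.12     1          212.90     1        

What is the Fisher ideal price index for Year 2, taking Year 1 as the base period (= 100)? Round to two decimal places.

92.44

Laspeyres component (base-period weights):
ΣP(Year 2)Q(Year 1) = 204.40×2 + 631.16×11 + 2245.04×5 + 191.57×2 + 212.90×1 = 408.8 + 6942.76 + 11225.2 + 383.14 + 212.9 = 19172.8
ΣP(Year 1)Q(Year 1) = 265.90×2 + 585.27×11 + 2581.56×5 + 252.64×2 + 238.12×1 = 531.8 + 6437.97 + 12907.8 + 505.28 + 238.12 = 20620.97
L = 19172.8 / 20620.97 × 100 = 92.9772
Paasche component (current-period weights):
ΣP(Year 2)Q(Year 2) = 204.40×2 + 631.16×10 + 2245.04×6 + 191.57×2 + 212.90×1 = 408.8 + 6311.6 + 13470.24 + 383.14 + 212.9 = 20786.68
ΣP(Year 1)Q(Year 2) = 265.90×2 + 585.27×10 + 2581.56×6 + 252.64×2 + 238.12×1 = 531.8 + 5852.7 + 15489.36 + 505.28 + 238.12 = 22617.26
P = 20786.68 / 22617.26 × 100 = 91.9063
Fisher = √(L × P) = √(92.9772 × 91.9063) = 92.4402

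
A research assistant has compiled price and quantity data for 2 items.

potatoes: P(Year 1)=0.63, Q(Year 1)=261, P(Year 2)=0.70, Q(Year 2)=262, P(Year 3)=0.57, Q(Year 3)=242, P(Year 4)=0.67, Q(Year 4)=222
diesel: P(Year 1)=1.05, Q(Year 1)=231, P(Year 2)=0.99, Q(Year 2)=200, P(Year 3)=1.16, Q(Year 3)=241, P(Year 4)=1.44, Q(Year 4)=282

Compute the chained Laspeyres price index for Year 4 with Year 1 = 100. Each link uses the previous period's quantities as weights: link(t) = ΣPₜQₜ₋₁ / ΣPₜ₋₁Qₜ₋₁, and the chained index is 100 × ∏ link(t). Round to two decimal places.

123.26

Link Year 1→Year 2:
ΣP(Year 2)Q(Year 1) = 0.70×261 + 0.99×231 = 182.7 + 228.69 = 411.39
ΣP(Year 1)Q(Year 1) = 0.63×261 + 1.05×231 = 164.43 + 242.55 = 406.98
link = 411.39/406.98 = 1.010836
Link Year 2→Year 3:
ΣP(Year 3)Q(Year 2) = 0.57×262 + 1.16×200 = 149.34 + 232 = 381.34
ΣP(Year 2)Q(Year 2) = 0.70×262 + 0.99×200 = 183.4 + 198 = 381.4
link = 381.34/381.4 = 0.999843
Link Year 3→Year 4:
ΣP(Year 4)Q(Year 3) = 0.67×242 + 1.44×241 = 162.14 + 347.04 = 509.18
ΣP(Year 3)Q(Year 3) = 0.57×242 + 1.16×241 = 137.94 + 279.56 = 417.5
link = 509.18/417.5 = 1.219593
Chained index = 100 × 1.010836 × 0.999843 × 1.219593 = 123.2614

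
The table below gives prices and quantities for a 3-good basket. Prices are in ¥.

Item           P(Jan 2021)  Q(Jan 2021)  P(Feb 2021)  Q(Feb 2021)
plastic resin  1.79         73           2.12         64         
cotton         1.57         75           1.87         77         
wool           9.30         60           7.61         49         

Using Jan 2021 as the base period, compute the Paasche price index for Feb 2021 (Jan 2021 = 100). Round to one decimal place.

Paasche price index uses current-period quantities as weights.
ΣP(Feb 2021)·Q(Feb 2021) = 2.12×64 + 1.87×77 + 7.61×49 = 135.68 + 143.99 + 372.89 = 652.56
ΣP(Jan 2021)·Q(Feb 2021) = 1.79×64 + 1.57×77 + 9.30×49 = 114.56 + 120.89 + 455.7 = 691.15
Index = 652.56 / 691.15 × 100 = 94.4166

94.4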